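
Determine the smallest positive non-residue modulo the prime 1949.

2

(2/1949) = −1, so 2 is the smallest positive non-residue mod 1949.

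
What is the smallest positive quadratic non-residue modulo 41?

(2/41) = +1, so 2 is a residue.
(3/41) = −1, so 3 is the smallest positive non-residue mod 41.

3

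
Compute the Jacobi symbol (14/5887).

0

Pull out 2: since 5887 ≡ 7 (mod 8), (2/5887) = +1.
Reciprocity: 7 ≡ 3 and 5887 ≡ 3 (mod 4), so (7/5887) = −(5887/7).
Reduce top mod 7: now compute (0/7).
Top reduces to 0: gcd > 1, so the symbol is 0.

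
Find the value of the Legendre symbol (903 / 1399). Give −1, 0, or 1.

1

Reciprocity: 903 ≡ 3 and 1399 ≡ 3 (mod 4), so (903/1399) = −(1399/903).
Reduce top mod 903: now compute (496/903).
Pull out 2^4: since 903 ≡ 7 (mod 8), (2/903) = +1, so (2/903)^4 = +1.
Reciprocity: 31 ≡ 3 and 903 ≡ 3 (mod 4), so (31/903) = −(903/31).
Reduce top mod 31: now compute (4/31).
Pull out 2^2: since 31 ≡ 7 (mod 8), (2/31) = +1, so (2/31)^2 = +1.
Reached (1/31) = 1. Collecting the sign flips along the way, the symbol is +1.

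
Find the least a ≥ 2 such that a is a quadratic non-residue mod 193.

(2/193) = +1, so 2 is a residue.
(3/193) = +1, so 3 is a residue.
(4/193) = +1, so 4 is a residue.
(5/193) = −1, so 5 is the smallest positive non-residue mod 193.

5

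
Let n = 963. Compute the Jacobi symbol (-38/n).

First reduce: -38 ≡ 925 (mod 963).
Reciprocity: 925 ≡ 1 and 963 ≡ 3 (mod 4), so (925/963) = +(963/925).
Reduce top mod 925: now compute (38/925).
Pull out 2: since 925 ≡ 5 (mod 8), (2/925) = -1.
Reciprocity: 19 ≡ 3 and 925 ≡ 1 (mod 4), so (19/925) = +(925/19).
Reduce top mod 19: now compute (13/19).
Reciprocity: 13 ≡ 1 and 19 ≡ 3 (mod 4), so (13/19) = +(19/13).
Reduce top mod 13: now compute (6/13).
Pull out 2: since 13 ≡ 5 (mod 8), (2/13) = -1.
Reciprocity: 3 ≡ 3 and 13 ≡ 1 (mod 4), so (3/13) = +(13/3).
Reduce top mod 3: now compute (1/3).
Reached (1/3) = 1. Collecting the sign flips along the way, the symbol is +1.

1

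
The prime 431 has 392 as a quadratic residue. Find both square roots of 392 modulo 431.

Since 431 ≡ 3 (mod 4), a square root of 392 is 392^((431+1)/4) = 392^108 mod 431.
Repeated squaring: 392^2≡228, 392^4≡264, 392^8≡305, 392^16≡360, 392^32≡300, 392^64≡352 (mod 431).
392^108 = 392^(64+32+8+4) ≡ 46 (mod 431).
Check: 46² = 2116 ≡ 392 (mod 431). The two roots are 46 and 385.

46, 385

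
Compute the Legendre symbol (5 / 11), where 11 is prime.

Reciprocity: 5 ≡ 1 and 11 ≡ 3 (mod 4), so (5/11) = +(11/5).
Reduce top mod 5: now compute (1/5).
Reached (1/5) = 1. Collecting the sign flips along the way, the symbol is +1.

1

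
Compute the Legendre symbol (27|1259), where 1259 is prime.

Reciprocity: 27 ≡ 3 and 1259 ≡ 3 (mod 4), so (27/1259) = −(1259/27).
Reduce top mod 27: now compute (17/27).
Reciprocity: 17 ≡ 1 and 27 ≡ 3 (mod 4), so (17/27) = +(27/17).
Reduce top mod 17: now compute (10/17).
Pull out 2: since 17 ≡ 1 (mod 8), (2/17) = +1.
Reciprocity: 5 ≡ 1 and 17 ≡ 1 (mod 4), so (5/17) = +(17/5).
Reduce top mod 5: now compute (2/5).
Pull out 2: since 5 ≡ 5 (mod 8), (2/5) = -1.
Reached (1/5) = 1. Collecting the sign flips along the way, the symbol is +1.

1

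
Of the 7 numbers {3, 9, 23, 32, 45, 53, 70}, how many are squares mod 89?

4

(3/89) = -1 → non-residue.
(9/89) = +1 → QR.
(23/89) = -1 → non-residue.
(32/89) = +1 → QR.
(45/89) = +1 → QR.
(53/89) = +1 → QR.
(70/89) = -1 → non-residue.
Total quadratic residues among the 7: 4.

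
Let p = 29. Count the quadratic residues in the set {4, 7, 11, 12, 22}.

(4/29) = +1 → QR.
(7/29) = +1 → QR.
(11/29) = -1 → non-residue.
(12/29) = -1 → non-residue.
(22/29) = +1 → QR.
Total quadratic residues among the 5: 3.

3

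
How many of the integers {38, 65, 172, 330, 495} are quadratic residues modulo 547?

0

(38/547) = -1 → non-residue.
(65/547) = -1 → non-residue.
(172/547) = -1 → non-residue.
(330/547) = -1 → non-residue.
(495/547) = -1 → non-residue.
Total quadratic residues among the 5: 0.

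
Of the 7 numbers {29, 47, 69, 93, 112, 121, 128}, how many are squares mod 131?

(29/131) = -1 → non-residue.
(47/131) = -1 → non-residue.
(69/131) = -1 → non-residue.
(93/131) = -1 → non-residue.
(112/131) = +1 → QR.
(121/131) = +1 → QR.
(128/131) = -1 → non-residue.
Total quadratic residues among the 7: 2.

2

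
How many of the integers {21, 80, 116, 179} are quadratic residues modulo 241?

(21/241) = -1 → non-residue.
(80/241) = +1 → QR.
(116/241) = +1 → QR.
(179/241) = -1 → non-residue.
Total quadratic residues among the 4: 2.

2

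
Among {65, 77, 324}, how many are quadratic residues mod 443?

2

(65/443) = -1 → non-residue.
(77/443) = +1 → QR.
(324/443) = +1 → QR.
Total quadratic residues among the 3: 2.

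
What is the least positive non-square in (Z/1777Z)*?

5

(2/1777) = +1, so 2 is a residue.
(3/1777) = +1, so 3 is a residue.
(4/1777) = +1, so 4 is a residue.
(5/1777) = −1, so 5 is the smallest positive non-residue mod 1777.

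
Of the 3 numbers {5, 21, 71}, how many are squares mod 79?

2

(5/79) = +1 → QR.
(21/79) = +1 → QR.
(71/79) = -1 → non-residue.
Total quadratic residues among the 3: 2.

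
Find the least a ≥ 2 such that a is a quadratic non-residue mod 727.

(2/727) = +1, so 2 is a residue.
(3/727) = −1, so 3 is the smallest positive non-residue mod 727.

3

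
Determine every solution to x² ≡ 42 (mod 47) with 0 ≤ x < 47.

Since 47 ≡ 3 (mod 4), a square root of 42 is 42^((47+1)/4) = 42^12 mod 47.
Repeated squaring: 42^2≡25, 42^4≡14, 42^8≡8 (mod 47).
42^12 = 42^(8+4) ≡ 18 (mod 47).
Check: 18² = 324 ≡ 42 (mod 47). The two roots are 18 and 29.

18, 29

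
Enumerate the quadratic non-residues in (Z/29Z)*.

Square k = 1,…,14 (k and 29−k give the same square):
1²=1, 2²=4, 3²=9, 4²=16, 5²=25, 6²≡7, 7²≡20, 8²≡6, 9²≡23, 10²≡13, 11²≡5, 12²≡28, 13²≡24, 14²≡22 (mod 29).
The residues are {1, 4, 5, 6, 7, 9, 13, 16, 20, 22, 23, 24, 25, 28}; the non-residues are the remaining 14 nonzero classes.

2, 3, 8, 10, 11, 12, 14, 15, 17, 18, 19, 21, 26, 27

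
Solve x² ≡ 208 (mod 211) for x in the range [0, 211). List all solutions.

Since 211 ≡ 3 (mod 4), a square root of 208 is 208^((211+1)/4) = 208^53 mod 211.
Repeated squaring: 208^2≡9, 208^4≡81, 208^8≡20, 208^16≡189, 208^32≡62 (mod 211).
208^53 = 208^(32+16+4+1) ≡ 182 (mod 211).
Check: 182² = 33124 ≡ 208 (mod 211). The two roots are 29 and 182.

29, 182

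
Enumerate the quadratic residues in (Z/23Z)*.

1, 2, 3, 4, 6, 8, 9, 12, 13, 16, 18

Square k = 1,…,11 (k and 23−k give the same square):
1²=1, 2²=4, 3²=9, 4²=16, 5²≡2, 6²≡13, 7²≡3, 8²≡18, 9²≡12, 10²≡8, 11²≡6 (mod 23).
So the quadratic residues mod 23 are {1, 2, 3, 4, 6, 8, 9, 12, 13, 16, 18}.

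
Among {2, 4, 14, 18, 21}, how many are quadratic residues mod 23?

3

(2/23) = +1 → QR.
(4/23) = +1 → QR.
(14/23) = -1 → non-residue.
(18/23) = +1 → QR.
(21/23) = -1 → non-residue.
Total quadratic residues among the 5: 3.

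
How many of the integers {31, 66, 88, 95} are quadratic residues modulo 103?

(31/103) = -1 → non-residue.
(66/103) = +1 → QR.
(88/103) = -1 → non-residue.
(95/103) = -1 → non-residue.
Total quadratic residues among the 4: 1.

1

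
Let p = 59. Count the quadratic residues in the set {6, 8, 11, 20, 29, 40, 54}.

2

(6/59) = -1 → non-residue.
(8/59) = -1 → non-residue.
(11/59) = -1 → non-residue.
(20/59) = +1 → QR.
(29/59) = +1 → QR.
(40/59) = -1 → non-residue.
(54/59) = -1 → non-residue.
Total quadratic residues among the 7: 2.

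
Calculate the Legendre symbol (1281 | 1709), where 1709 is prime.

Reciprocity: 1281 ≡ 1 and 1709 ≡ 1 (mod 4), so (1281/1709) = +(1709/1281).
Reduce top mod 1281: now compute (428/1281).
Pull out 2^2: since 1281 ≡ 1 (mod 8), (2/1281) = +1, so (2/1281)^2 = +1.
Reciprocity: 107 ≡ 3 and 1281 ≡ 1 (mod 4), so (107/1281) = +(1281/107).
Reduce top mod 107: now compute (104/107).
Pull out 2^3: since 107 ≡ 3 (mod 8), (2/107) = -1, so (2/107)^3 = -1.
Reciprocity: 13 ≡ 1 and 107 ≡ 3 (mod 4), so (13/107) = +(107/13).
Reduce top mod 13: now compute (3/13).
Reciprocity: 3 ≡ 3 and 13 ≡ 1 (mod 4), so (3/13) = +(13/3).
Reduce top mod 3: now compute (1/3).
Reached (1/3) = 1. Collecting the sign flips along the way, the symbol is -1.

-1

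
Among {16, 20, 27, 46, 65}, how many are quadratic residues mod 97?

(16/97) = +1 → QR.
(20/97) = -1 → non-residue.
(27/97) = +1 → QR.
(46/97) = -1 → non-residue.
(65/97) = +1 → QR.
Total quadratic residues among the 5: 3.

3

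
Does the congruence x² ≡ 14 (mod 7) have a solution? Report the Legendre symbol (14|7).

First reduce: 14 ≡ 0 (mod 7).
Top reduces to 0: gcd > 1, so the symbol is 0.

0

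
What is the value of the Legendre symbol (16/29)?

1

Pull out 2^4: since 29 ≡ 5 (mod 8), (2/29) = -1, so (2/29)^4 = +1.
Reached (1/29) = 1. Collecting the sign flips along the way, the symbol is +1.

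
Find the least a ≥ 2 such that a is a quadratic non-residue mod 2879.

(2/2879) = +1, so 2 is a residue.
(3/2879) = +1, so 3 is a residue.
(4/2879) = +1, so 4 is a residue.
(5/2879) = +1, so 5 is a residue.
(6/2879) = +1, so 6 is a residue.
(7/2879) = −1, so 7 is the smallest positive non-residue mod 2879.

7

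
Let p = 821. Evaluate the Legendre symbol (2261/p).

First reduce: 2261 ≡ 619 (mod 821).
Reciprocity: 619 ≡ 3 and 821 ≡ 1 (mod 4), so (619/821) = +(821/619).
Reduce top mod 619: now compute (202/619).
Pull out 2: since 619 ≡ 3 (mod 8), (2/619) = -1.
Reciprocity: 101 ≡ 1 and 619 ≡ 3 (mod 4), so (101/619) = +(619/101).
Reduce top mod 101: now compute (13/101).
Reciprocity: 13 ≡ 1 and 101 ≡ 1 (mod 4), so (13/101) = +(101/13).
Reduce top mod 13: now compute (10/13).
Pull out 2: since 13 ≡ 5 (mod 8), (2/13) = -1.
Reciprocity: 5 ≡ 1 and 13 ≡ 1 (mod 4), so (5/13) = +(13/5).
Reduce top mod 5: now compute (3/5).
Reciprocity: 3 ≡ 3 and 5 ≡ 1 (mod 4), so (3/5) = +(5/3).
Reduce top mod 3: now compute (2/3).
Pull out 2: since 3 ≡ 3 (mod 8), (2/3) = -1.
Reached (1/3) = 1. Collecting the sign flips along the way, the symbol is -1.

-1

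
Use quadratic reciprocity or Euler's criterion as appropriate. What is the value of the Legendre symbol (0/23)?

Top reduces to 0: gcd > 1, so the symbol is 0.

0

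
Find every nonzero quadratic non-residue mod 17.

3, 5, 6, 7, 10, 11, 12, 14

Square k = 1,…,8 (k and 17−k give the same square):
1²=1, 2²=4, 3²=9, 4²=16, 5²≡8, 6²≡2, 7²≡15, 8²≡13 (mod 17).
The residues are {1, 2, 4, 8, 9, 13, 15, 16}; the non-residues are the remaining 8 nonzero classes.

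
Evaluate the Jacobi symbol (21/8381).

-1

Reciprocity: 21 ≡ 1 and 8381 ≡ 1 (mod 4), so (21/8381) = +(8381/21).
Reduce top mod 21: now compute (2/21).
Pull out 2: since 21 ≡ 5 (mod 8), (2/21) = -1.
Reached (1/21) = 1. Collecting the sign flips along the way, the symbol is -1.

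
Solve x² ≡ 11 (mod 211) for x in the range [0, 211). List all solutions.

86, 125

Since 211 ≡ 3 (mod 4), a square root of 11 is 11^((211+1)/4) = 11^53 mod 211.
Repeated squaring: 11^2≡121, 11^4≡82, 11^8≡183, 11^16≡151, 11^32≡13 (mod 211).
11^53 = 11^(32+16+4+1) ≡ 125 (mod 211).
Check: 125² = 15625 ≡ 11 (mod 211). The two roots are 86 and 125.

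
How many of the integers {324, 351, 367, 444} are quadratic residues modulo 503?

(324/503) = +1 → QR.
(351/503) = +1 → QR.
(367/503) = +1 → QR.
(444/503) = -1 → non-residue.
Total quadratic residues among the 4: 3.

3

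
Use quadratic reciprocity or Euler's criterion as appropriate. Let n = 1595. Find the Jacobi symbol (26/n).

-1

Pull out 2: since 1595 ≡ 3 (mod 8), (2/1595) = -1.
Reciprocity: 13 ≡ 1 and 1595 ≡ 3 (mod 4), so (13/1595) = +(1595/13).
Reduce top mod 13: now compute (9/13).
Reciprocity: 9 ≡ 1 and 13 ≡ 1 (mod 4), so (9/13) = +(13/9).
Reduce top mod 9: now compute (4/9).
Pull out 2^2: since 9 ≡ 1 (mod 8), (2/9) = +1, so (2/9)^2 = +1.
Reached (1/9) = 1. Collecting the sign flips along the way, the symbol is -1.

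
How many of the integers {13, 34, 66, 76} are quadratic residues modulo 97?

(13/97) = -1 → non-residue.
(34/97) = -1 → non-residue.
(66/97) = +1 → QR.
(76/97) = -1 → non-residue.
Total quadratic residues among the 4: 1.

1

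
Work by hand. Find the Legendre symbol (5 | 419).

1

Reciprocity: 5 ≡ 1 and 419 ≡ 3 (mod 4), so (5/419) = +(419/5).
Reduce top mod 5: now compute (4/5).
Pull out 2^2: since 5 ≡ 5 (mod 8), (2/5) = -1, so (2/5)^2 = +1.
Reached (1/5) = 1. Collecting the sign flips along the way, the symbol is +1.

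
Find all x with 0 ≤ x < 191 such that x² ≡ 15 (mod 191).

Since 191 ≡ 3 (mod 4), a square root of 15 is 15^((191+1)/4) = 15^48 mod 191.
Repeated squaring: 15^2≡34, 15^4≡10, 15^8≡100, 15^16≡68, 15^32≡40 (mod 191).
15^48 = 15^(32+16) ≡ 46 (mod 191).
Check: 46² = 2116 ≡ 15 (mod 191). The two roots are 46 and 145.

46, 145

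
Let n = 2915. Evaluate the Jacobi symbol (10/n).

Pull out 2: since 2915 ≡ 3 (mod 8), (2/2915) = -1.
Reciprocity: 5 ≡ 1 and 2915 ≡ 3 (mod 4), so (5/2915) = +(2915/5).
Reduce top mod 5: now compute (0/5).
Top reduces to 0: gcd > 1, so the symbol is 0.

0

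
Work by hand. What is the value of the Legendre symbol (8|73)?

Pull out 2^3: since 73 ≡ 1 (mod 8), (2/73) = +1, so (2/73)^3 = +1.
Reached (1/73) = 1. Collecting the sign flips along the way, the symbol is +1.

1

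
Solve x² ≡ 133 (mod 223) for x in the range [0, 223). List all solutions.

53, 170

Since 223 ≡ 3 (mod 4), a square root of 133 is 133^((223+1)/4) = 133^56 mod 223.
Repeated squaring: 133^2≡72, 133^4≡55, 133^8≡126, 133^16≡43, 133^32≡65 (mod 223).
133^56 = 133^(32+16+8) ≡ 53 (mod 223).
Check: 53² = 2809 ≡ 133 (mod 223). The two roots are 53 and 170.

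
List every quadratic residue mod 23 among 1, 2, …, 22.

Square k = 1,…,11 (k and 23−k give the same square):
1²=1, 2²=4, 3²=9, 4²=16, 5²≡2, 6²≡13, 7²≡3, 8²≡18, 9²≡12, 10²≡8, 11²≡6 (mod 23).
So the quadratic residues mod 23 are {1, 2, 3, 4, 6, 8, 9, 12, 13, 16, 18}.

1,2,3,4,6,8,9,12,13,16,18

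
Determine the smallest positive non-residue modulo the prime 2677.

(2/2677) = −1, so 2 is the smallest positive non-residue mod 2677.

2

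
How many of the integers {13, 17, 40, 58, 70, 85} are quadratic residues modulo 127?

3

(13/127) = +1 → QR.
(17/127) = +1 → QR.
(40/127) = -1 → non-residue.
(58/127) = -1 → non-residue.
(70/127) = +1 → QR.
(85/127) = -1 → non-residue.
Total quadratic residues among the 6: 3.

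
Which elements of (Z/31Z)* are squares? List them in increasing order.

1,2,4,5,7,8,9,10,14,16,18,19,20,25,28

Square k = 1,…,15 (k and 31−k give the same square):
1²=1, 2²=4, 3²=9, 4²=16, 5²=25, 6²≡5, 7²≡18, 8²≡2, 9²≡19, 10²≡7, 11²≡28, 12²≡20, 13²≡14, 14²≡10, 15²≡8 (mod 31).
So the quadratic residues mod 31 are {1, 2, 4, 5, 7, 8, 9, 10, 14, 16, 18, 19, 20, 25, 28}.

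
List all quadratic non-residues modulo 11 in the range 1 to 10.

2, 6, 7, 8, 10

Square k = 1,…,5 (k and 11−k give the same square):
1²=1, 2²=4, 3²=9, 4²≡5, 5²≡3 (mod 11).
The residues are {1, 3, 4, 5, 9}; the non-residues are the remaining 5 nonzero classes.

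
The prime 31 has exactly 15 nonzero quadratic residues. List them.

Square k = 1,…,15 (k and 31−k give the same square):
1²=1, 2²=4, 3²=9, 4²=16, 5²=25, 6²≡5, 7²≡18, 8²≡2, 9²≡19, 10²≡7, 11²≡28, 12²≡20, 13²≡14, 14²≡10, 15²≡8 (mod 31).
So the quadratic residues mod 31 are {1, 2, 4, 5, 7, 8, 9, 10, 14, 16, 18, 19, 20, 25, 28}.

1,2,4,5,7,8,9,10,14,16,18,19,20,25,28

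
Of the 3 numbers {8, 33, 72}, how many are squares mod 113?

(8/113) = +1 → QR.
(33/113) = -1 → non-residue.
(72/113) = +1 → QR.
Total quadratic residues among the 3: 2.

2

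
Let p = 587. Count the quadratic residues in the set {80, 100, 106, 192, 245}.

(80/587) = -1 → non-residue.
(100/587) = +1 → QR.
(106/587) = -1 → non-residue.
(192/587) = +1 → QR.
(245/587) = -1 → non-residue.
Total quadratic residues among the 5: 2.

2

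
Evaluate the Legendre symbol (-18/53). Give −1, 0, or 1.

-1

First reduce: -18 ≡ 35 (mod 53).
Reciprocity: 35 ≡ 3 and 53 ≡ 1 (mod 4), so (35/53) = +(53/35).
Reduce top mod 35: now compute (18/35).
Pull out 2: since 35 ≡ 3 (mod 8), (2/35) = -1.
Reciprocity: 9 ≡ 1 and 35 ≡ 3 (mod 4), so (9/35) = +(35/9).
Reduce top mod 9: now compute (8/9).
Pull out 2^3: since 9 ≡ 1 (mod 8), (2/9) = +1, so (2/9)^3 = +1.
Reached (1/9) = 1. Collecting the sign flips along the way, the symbol is -1.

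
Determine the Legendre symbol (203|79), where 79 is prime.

First reduce: 203 ≡ 45 (mod 79).
Reciprocity: 45 ≡ 1 and 79 ≡ 3 (mod 4), so (45/79) = +(79/45).
Reduce top mod 45: now compute (34/45).
Pull out 2: since 45 ≡ 5 (mod 8), (2/45) = -1.
Reciprocity: 17 ≡ 1 and 45 ≡ 1 (mod 4), so (17/45) = +(45/17).
Reduce top mod 17: now compute (11/17).
Reciprocity: 11 ≡ 3 and 17 ≡ 1 (mod 4), so (11/17) = +(17/11).
Reduce top mod 11: now compute (6/11).
Pull out 2: since 11 ≡ 3 (mod 8), (2/11) = -1.
Reciprocity: 3 ≡ 3 and 11 ≡ 3 (mod 4), so (3/11) = −(11/3).
Reduce top mod 3: now compute (2/3).
Pull out 2: since 3 ≡ 3 (mod 8), (2/3) = -1.
Reached (1/3) = 1. Collecting the sign flips along the way, the symbol is +1.

1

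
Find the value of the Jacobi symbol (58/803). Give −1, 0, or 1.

-1

Pull out 2: since 803 ≡ 3 (mod 8), (2/803) = -1.
Reciprocity: 29 ≡ 1 and 803 ≡ 3 (mod 4), so (29/803) = +(803/29).
Reduce top mod 29: now compute (20/29).
Pull out 2^2: since 29 ≡ 5 (mod 8), (2/29) = -1, so (2/29)^2 = +1.
Reciprocity: 5 ≡ 1 and 29 ≡ 1 (mod 4), so (5/29) = +(29/5).
Reduce top mod 5: now compute (4/5).
Pull out 2^2: since 5 ≡ 5 (mod 8), (2/5) = -1, so (2/5)^2 = +1.
Reached (1/5) = 1. Collecting the sign flips along the way, the symbol is -1.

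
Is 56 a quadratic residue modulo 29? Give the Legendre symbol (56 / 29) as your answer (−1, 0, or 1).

First reduce: 56 ≡ 27 (mod 29).
Reciprocity: 27 ≡ 3 and 29 ≡ 1 (mod 4), so (27/29) = +(29/27).
Reduce top mod 27: now compute (2/27).
Pull out 2: since 27 ≡ 3 (mod 8), (2/27) = -1.
Reached (1/27) = 1. Collecting the sign flips along the way, the symbol is -1.

-1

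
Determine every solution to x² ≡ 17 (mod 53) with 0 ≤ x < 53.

21, 32

53 ≡ 1 (mod 4), so we find a root by search.
Trying successive values, 21² = 441 ≡ 17 (mod 53). The other root is 53 − 21 = 32.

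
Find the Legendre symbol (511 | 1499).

Reciprocity: 511 ≡ 3 and 1499 ≡ 3 (mod 4), so (511/1499) = −(1499/511).
Reduce top mod 511: now compute (477/511).
Reciprocity: 477 ≡ 1 and 511 ≡ 3 (mod 4), so (477/511) = +(511/477).
Reduce top mod 477: now compute (34/477).
Pull out 2: since 477 ≡ 5 (mod 8), (2/477) = -1.
Reciprocity: 17 ≡ 1 and 477 ≡ 1 (mod 4), so (17/477) = +(477/17).
Reduce top mod 17: now compute (1/17).
Reached (1/17) = 1. Collecting the sign flips along the way, the symbol is +1.

1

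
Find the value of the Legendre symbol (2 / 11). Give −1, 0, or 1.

Euler's criterion: (2/11) ≡ 2^5 (mod 11).
2^2 ≡ 4 (mod 11)
2^4 ≡ 5 (mod 11)
2^5 = 2^(4+1) ≡ 10 (mod 11).
Result is 10 ≡ −1, so (2/11) = −1.

-1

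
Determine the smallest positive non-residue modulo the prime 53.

2

(2/53) = −1, so 2 is the smallest positive non-residue mod 53.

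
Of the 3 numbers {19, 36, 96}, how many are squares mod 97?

(19/97) = -1 → non-residue.
(36/97) = +1 → QR.
(96/97) = +1 → QR.
Total quadratic residues among the 3: 2.

2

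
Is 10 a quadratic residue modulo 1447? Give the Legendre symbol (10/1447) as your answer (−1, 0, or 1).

-1

Pull out 2: since 1447 ≡ 7 (mod 8), (2/1447) = +1.
Reciprocity: 5 ≡ 1 and 1447 ≡ 3 (mod 4), so (5/1447) = +(1447/5).
Reduce top mod 5: now compute (2/5).
Pull out 2: since 5 ≡ 5 (mod 8), (2/5) = -1.
Reached (1/5) = 1. Collecting the sign flips along the way, the symbol is -1.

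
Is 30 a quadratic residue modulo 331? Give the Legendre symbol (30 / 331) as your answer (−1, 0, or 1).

Euler's criterion: (30/331) ≡ 30^165 (mod 331).
30^2 ≡ 238 (mod 331)
30^4 ≡ 43 (mod 331)
30^8 ≡ 194 (mod 331)
30^16 ≡ 233 (mod 331)
30^32 ≡ 5 (mod 331)
30^64 ≡ 25 (mod 331)
30^128 ≡ 294 (mod 331)
30^165 = 30^(128+32+4+1) ≡ 1 (mod 331).
Result is 1, so (30/331) = 1.

1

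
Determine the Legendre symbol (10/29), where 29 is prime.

-1

Pull out 2: since 29 ≡ 5 (mod 8), (2/29) = -1.
Reciprocity: 5 ≡ 1 and 29 ≡ 1 (mod 4), so (5/29) = +(29/5).
Reduce top mod 5: now compute (4/5).
Pull out 2^2: since 5 ≡ 5 (mod 8), (2/5) = -1, so (2/5)^2 = +1.
Reached (1/5) = 1. Collecting the sign flips along the way, the symbol is -1.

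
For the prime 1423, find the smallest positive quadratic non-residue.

(2/1423) = +1, so 2 is a residue.
(3/1423) = −1, so 3 is the smallest positive non-residue mod 1423.

3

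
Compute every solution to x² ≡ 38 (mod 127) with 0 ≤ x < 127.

61, 66

Since 127 ≡ 3 (mod 4), a square root of 38 is 38^((127+1)/4) = 38^32 mod 127.
Repeated squaring: 38^2≡47, 38^4≡50, 38^8≡87, 38^16≡76, 38^32≡61 (mod 127).
38^32 = 38^(32) ≡ 61 (mod 127).
Check: 61² = 3721 ≡ 38 (mod 127). The two roots are 61 and 66.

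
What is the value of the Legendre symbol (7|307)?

Euler's criterion: (7/307) ≡ 7^153 (mod 307).
7^2 ≡ 49 (mod 307)
7^4 ≡ 252 (mod 307)
7^8 ≡ 262 (mod 307)
7^16 ≡ 183 (mod 307)
7^32 ≡ 26 (mod 307)
7^64 ≡ 62 (mod 307)
7^128 ≡ 160 (mod 307)
7^153 = 7^(128+16+8+1) ≡ 1 (mod 307).
Result is 1, so (7/307) = 1.

1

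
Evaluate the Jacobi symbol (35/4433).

Reciprocity: 35 ≡ 3 and 4433 ≡ 1 (mod 4), so (35/4433) = +(4433/35).
Reduce top mod 35: now compute (23/35).
Reciprocity: 23 ≡ 3 and 35 ≡ 3 (mod 4), so (23/35) = −(35/23).
Reduce top mod 23: now compute (12/23).
Pull out 2^2: since 23 ≡ 7 (mod 8), (2/23) = +1, so (2/23)^2 = +1.
Reciprocity: 3 ≡ 3 and 23 ≡ 3 (mod 4), so (3/23) = −(23/3).
Reduce top mod 3: now compute (2/3).
Pull out 2: since 3 ≡ 3 (mod 8), (2/3) = -1.
Reached (1/3) = 1. Collecting the sign flips along the way, the symbol is -1.

-1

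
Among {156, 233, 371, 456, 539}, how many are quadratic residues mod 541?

1

(156/541) = -1 → non-residue.
(233/541) = -1 → non-residue.
(371/541) = +1 → QR.
(456/541) = -1 → non-residue.
(539/541) = -1 → non-residue.
Total quadratic residues among the 5: 1.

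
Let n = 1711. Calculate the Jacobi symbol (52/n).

Pull out 2^2: since 1711 ≡ 7 (mod 8), (2/1711) = +1, so (2/1711)^2 = +1.
Reciprocity: 13 ≡ 1 and 1711 ≡ 3 (mod 4), so (13/1711) = +(1711/13).
Reduce top mod 13: now compute (8/13).
Pull out 2^3: since 13 ≡ 5 (mod 8), (2/13) = -1, so (2/13)^3 = -1.
Reached (1/13) = 1. Collecting the sign flips along the way, the symbol is -1.

-1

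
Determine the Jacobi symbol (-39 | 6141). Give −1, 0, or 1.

0

First reduce: -39 ≡ 6102 (mod 6141).
Pull out 2: since 6141 ≡ 5 (mod 8), (2/6141) = -1.
Reciprocity: 3051 ≡ 3 and 6141 ≡ 1 (mod 4), so (3051/6141) = +(6141/3051).
Reduce top mod 3051: now compute (39/3051).
Reciprocity: 39 ≡ 3 and 3051 ≡ 3 (mod 4), so (39/3051) = −(3051/39).
Reduce top mod 39: now compute (9/39).
Reciprocity: 9 ≡ 1 and 39 ≡ 3 (mod 4), so (9/39) = +(39/9).
Reduce top mod 9: now compute (3/9).
Reciprocity: 3 ≡ 3 and 9 ≡ 1 (mod 4), so (3/9) = +(9/3).
Reduce top mod 3: now compute (0/3).
Top reduces to 0: gcd > 1, so the symbol is 0.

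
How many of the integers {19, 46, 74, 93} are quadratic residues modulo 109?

(19/109) = -1 → non-residue.
(46/109) = +1 → QR.
(74/109) = +1 → QR.
(93/109) = +1 → QR.
Total quadratic residues among the 4: 3.

3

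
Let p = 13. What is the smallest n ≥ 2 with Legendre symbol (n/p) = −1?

(2/13) = −1, so 2 is the smallest positive non-residue mod 13.

2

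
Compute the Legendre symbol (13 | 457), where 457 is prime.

Reciprocity: 13 ≡ 1 and 457 ≡ 1 (mod 4), so (13/457) = +(457/13).
Reduce top mod 13: now compute (2/13).
Pull out 2: since 13 ≡ 5 (mod 8), (2/13) = -1.
Reached (1/13) = 1. Collecting the sign flips along the way, the symbol is -1.

-1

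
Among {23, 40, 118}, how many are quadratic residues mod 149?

1

(23/149) = -1 → non-residue.
(40/149) = -1 → non-residue.
(118/149) = +1 → QR.
Total quadratic residues among the 3: 1.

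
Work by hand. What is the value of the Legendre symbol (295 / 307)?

1

Euler's criterion: (295/307) ≡ 295^153 (mod 307).
295^2 ≡ 144 (mod 307)
295^4 ≡ 167 (mod 307)
295^8 ≡ 259 (mod 307)
295^16 ≡ 155 (mod 307)
295^32 ≡ 79 (mod 307)
295^64 ≡ 101 (mod 307)
295^128 ≡ 70 (mod 307)
295^153 = 295^(128+16+8+1) ≡ 1 (mod 307).
Result is 1, so (295/307) = 1.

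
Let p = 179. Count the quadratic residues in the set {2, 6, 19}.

(2/179) = -1 → non-residue.
(6/179) = -1 → non-residue.
(19/179) = +1 → QR.
Total quadratic residues among the 3: 1.

1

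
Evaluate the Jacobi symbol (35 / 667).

Reciprocity: 35 ≡ 3 and 667 ≡ 3 (mod 4), so (35/667) = −(667/35).
Reduce top mod 35: now compute (2/35).
Pull out 2: since 35 ≡ 3 (mod 8), (2/35) = -1.
Reached (1/35) = 1. Collecting the sign flips along the way, the symbol is +1.

1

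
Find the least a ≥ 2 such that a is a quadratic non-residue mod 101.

2

(2/101) = −1, so 2 is the smallest positive non-residue mod 101.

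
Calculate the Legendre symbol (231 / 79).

First reduce: 231 ≡ 73 (mod 79).
Reciprocity: 73 ≡ 1 and 79 ≡ 3 (mod 4), so (73/79) = +(79/73).
Reduce top mod 73: now compute (6/73).
Pull out 2: since 73 ≡ 1 (mod 8), (2/73) = +1.
Reciprocity: 3 ≡ 3 and 73 ≡ 1 (mod 4), so (3/73) = +(73/3).
Reduce top mod 3: now compute (1/3).
Reached (1/3) = 1. Collecting the sign flips along the way, the symbol is +1.

1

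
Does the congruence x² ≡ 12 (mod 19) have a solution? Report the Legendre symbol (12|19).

-1

Pull out 2^2: since 19 ≡ 3 (mod 8), (2/19) = -1, so (2/19)^2 = +1.
Reciprocity: 3 ≡ 3 and 19 ≡ 3 (mod 4), so (3/19) = −(19/3).
Reduce top mod 3: now compute (1/3).
Reached (1/3) = 1. Collecting the sign flips along the way, the symbol is -1.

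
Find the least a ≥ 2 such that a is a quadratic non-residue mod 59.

(2/59) = −1, so 2 is the smallest positive non-residue mod 59.

2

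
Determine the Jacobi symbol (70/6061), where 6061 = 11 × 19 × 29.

Pull out 2: since 6061 ≡ 5 (mod 8), (2/6061) = -1.
Reciprocity: 35 ≡ 3 and 6061 ≡ 1 (mod 4), so (35/6061) = +(6061/35).
Reduce top mod 35: now compute (6/35).
Pull out 2: since 35 ≡ 3 (mod 8), (2/35) = -1.
Reciprocity: 3 ≡ 3 and 35 ≡ 3 (mod 4), so (3/35) = −(35/3).
Reduce top mod 3: now compute (2/3).
Pull out 2: since 3 ≡ 3 (mod 8), (2/3) = -1.
Reached (1/3) = 1. Collecting the sign flips along the way, the symbol is +1.

1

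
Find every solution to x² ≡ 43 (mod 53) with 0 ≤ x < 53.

53 ≡ 1 (mod 4), so we find a root by search.
Trying successive values, 19² = 361 ≡ 43 (mod 53). The other root is 53 − 19 = 34.

19, 34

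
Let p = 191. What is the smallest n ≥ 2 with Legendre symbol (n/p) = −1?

(2/191) = +1, so 2 is a residue.
(3/191) = +1, so 3 is a residue.
(4/191) = +1, so 4 is a residue.
(5/191) = +1, so 5 is a residue.
(6/191) = +1, so 6 is a residue.
(7/191) = −1, so 7 is the smallest positive non-residue mod 191.

7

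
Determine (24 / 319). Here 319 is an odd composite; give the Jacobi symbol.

Pull out 2^3: since 319 ≡ 7 (mod 8), (2/319) = +1, so (2/319)^3 = +1.
Reciprocity: 3 ≡ 3 and 319 ≡ 3 (mod 4), so (3/319) = −(319/3).
Reduce top mod 3: now compute (1/3).
Reached (1/3) = 1. Collecting the sign flips along the way, the symbol is -1.

-1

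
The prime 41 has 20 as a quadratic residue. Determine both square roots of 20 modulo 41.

41 ≡ 1 (mod 4), so we find a root by search.
Trying successive values, 15² = 225 ≡ 20 (mod 41). The other root is 41 − 15 = 26.

15, 26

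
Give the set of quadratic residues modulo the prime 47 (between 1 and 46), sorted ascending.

Square k = 1,…,23 (k and 47−k give the same square):
1²=1, 2²=4, 3²=9, 4²=16, 5²=25, 6²=36, 7²≡2, 8²≡17, 9²≡34, 10²≡6, 11²≡27, 12²≡3, 13²≡28, 14²≡8, 15²≡37, 16²≡21, 17²≡7, 18²≡42, 19²≡32, 20²≡24, 21²≡18, 22²≡14, 23²≡12 (mod 47).
So the quadratic residues mod 47 are {1, 2, 3, 4, 6, 7, 8, 9, 12, 14, 16, 17, 18, 21, 24, 25, 27, 28, 32, 34, 36, 37, 42}.

1,2,3,4,6,7,8,9,12,14,16,17,18,21,24,25,27,28,32,34,36,37,42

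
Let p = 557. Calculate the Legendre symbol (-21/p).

First reduce: -21 ≡ 536 (mod 557).
Pull out 2^3: since 557 ≡ 5 (mod 8), (2/557) = -1, so (2/557)^3 = -1.
Reciprocity: 67 ≡ 3 and 557 ≡ 1 (mod 4), so (67/557) = +(557/67).
Reduce top mod 67: now compute (21/67).
Reciprocity: 21 ≡ 1 and 67 ≡ 3 (mod 4), so (21/67) = +(67/21).
Reduce top mod 21: now compute (4/21).
Pull out 2^2: since 21 ≡ 5 (mod 8), (2/21) = -1, so (2/21)^2 = +1.
Reached (1/21) = 1. Collecting the sign flips along the way, the symbol is -1.

-1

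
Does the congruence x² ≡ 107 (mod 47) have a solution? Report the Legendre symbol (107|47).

Euler's criterion: (107/47) ≡ 13^23 (mod 47).
13^2 ≡ 28 (mod 47)
13^4 ≡ 32 (mod 47)
13^8 ≡ 37 (mod 47)
13^16 ≡ 6 (mod 47)
13^23 = 13^(16+4+2+1) ≡ 46 (mod 47).
Result is 46 ≡ −1, so (107/47) = −1.

-1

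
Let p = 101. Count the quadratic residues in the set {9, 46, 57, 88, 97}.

(9/101) = +1 → QR.
(46/101) = -1 → non-residue.
(57/101) = -1 → non-residue.
(88/101) = +1 → QR.
(97/101) = +1 → QR.
Total quadratic residues among the 5: 3.

3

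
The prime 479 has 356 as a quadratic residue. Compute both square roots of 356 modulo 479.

Since 479 ≡ 3 (mod 4), a square root of 356 is 356^((479+1)/4) = 356^120 mod 479.
Repeated squaring: 356^2≡280, 356^4≡323, 356^8≡386, 356^16≡27, 356^32≡250, 356^64≡230 (mod 479).
356^120 = 356^(64+32+16+8) ≡ 75 (mod 479).
Check: 75² = 5625 ≡ 356 (mod 479). The two roots are 75 and 404.

75, 404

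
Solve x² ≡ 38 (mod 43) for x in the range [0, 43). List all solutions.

9, 34

Since 43 ≡ 3 (mod 4), a square root of 38 is 38^((43+1)/4) = 38^11 mod 43.
Repeated squaring: 38^2≡25, 38^4≡23, 38^8≡13 (mod 43).
38^11 = 38^(8+2+1) ≡ 9 (mod 43).
Check: 9² = 81 ≡ 38 (mod 43). The two roots are 9 and 34.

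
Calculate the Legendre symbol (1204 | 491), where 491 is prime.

First reduce: 1204 ≡ 222 (mod 491).
Pull out 2: since 491 ≡ 3 (mod 8), (2/491) = -1.
Reciprocity: 111 ≡ 3 and 491 ≡ 3 (mod 4), so (111/491) = −(491/111).
Reduce top mod 111: now compute (47/111).
Reciprocity: 47 ≡ 3 and 111 ≡ 3 (mod 4), so (47/111) = −(111/47).
Reduce top mod 47: now compute (17/47).
Reciprocity: 17 ≡ 1 and 47 ≡ 3 (mod 4), so (17/47) = +(47/17).
Reduce top mod 17: now compute (13/17).
Reciprocity: 13 ≡ 1 and 17 ≡ 1 (mod 4), so (13/17) = +(17/13).
Reduce top mod 13: now compute (4/13).
Pull out 2^2: since 13 ≡ 5 (mod 8), (2/13) = -1, so (2/13)^2 = +1.
Reached (1/13) = 1. Collecting the sign flips along the way, the symbol is -1.

-1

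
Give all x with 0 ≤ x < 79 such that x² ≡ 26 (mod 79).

Since 79 ≡ 3 (mod 4), a square root of 26 is 26^((79+1)/4) = 26^20 mod 79.
Repeated squaring: 26^2≡44, 26^4≡40, 26^8≡20, 26^16≡5 (mod 79).
26^20 = 26^(16+4) ≡ 42 (mod 79).
Check: 42² = 1764 ≡ 26 (mod 79). The two roots are 37 and 42.

37, 42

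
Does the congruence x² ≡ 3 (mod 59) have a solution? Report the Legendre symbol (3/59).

Euler's criterion: (3/59) ≡ 3^29 (mod 59).
3^2 ≡ 9 (mod 59)
3^4 ≡ 22 (mod 59)
3^8 ≡ 12 (mod 59)
3^16 ≡ 26 (mod 59)
3^29 = 3^(16+8+4+1) ≡ 1 (mod 59).
Result is 1, so (3/59) = 1.

1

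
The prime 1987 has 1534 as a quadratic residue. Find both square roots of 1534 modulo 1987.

Since 1987 ≡ 3 (mod 4), a square root of 1534 is 1534^((1987+1)/4) = 1534^497 mod 1987.
Repeated squaring: 1534^2≡548, 1534^4≡267, 1534^8≡1744, 1534^16≡1426, 1534^32≡775, 1534^64≡551, 1534^128≡1577, 1534^256≡1192 (mod 1987).
1534^497 = 1534^(256+128+64+32+16+1) ≡ 1871 (mod 1987).
Check: 1871² = 3500641 ≡ 1534 (mod 1987). The two roots are 116 and 1871.

116, 1871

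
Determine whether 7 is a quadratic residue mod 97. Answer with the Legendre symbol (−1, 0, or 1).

-1

Reciprocity: 7 ≡ 3 and 97 ≡ 1 (mod 4), so (7/97) = +(97/7).
Reduce top mod 7: now compute (6/7).
Pull out 2: since 7 ≡ 7 (mod 8), (2/7) = +1.
Reciprocity: 3 ≡ 3 and 7 ≡ 3 (mod 4), so (3/7) = −(7/3).
Reduce top mod 3: now compute (1/3).
Reached (1/3) = 1. Collecting the sign flips along the way, the symbol is -1.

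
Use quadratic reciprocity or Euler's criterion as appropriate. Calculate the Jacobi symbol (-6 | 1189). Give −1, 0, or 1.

First reduce: -6 ≡ 1183 (mod 1189).
Reciprocity: 1183 ≡ 3 and 1189 ≡ 1 (mod 4), so (1183/1189) = +(1189/1183).
Reduce top mod 1183: now compute (6/1183).
Pull out 2: since 1183 ≡ 7 (mod 8), (2/1183) = +1.
Reciprocity: 3 ≡ 3 and 1183 ≡ 3 (mod 4), so (3/1183) = −(1183/3).
Reduce top mod 3: now compute (1/3).
Reached (1/3) = 1. Collecting the sign flips along the way, the symbol is -1.

-1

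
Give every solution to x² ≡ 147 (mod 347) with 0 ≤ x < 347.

29, 318

Since 347 ≡ 3 (mod 4), a square root of 147 is 147^((347+1)/4) = 147^87 mod 347.
Repeated squaring: 147^2≡95, 147^4≡3, 147^8≡9, 147^16≡81, 147^32≡315, 147^64≡330 (mod 347).
147^87 = 147^(64+16+4+2+1) ≡ 29 (mod 347).
Check: 29² = 841 ≡ 147 (mod 347). The two roots are 29 and 318.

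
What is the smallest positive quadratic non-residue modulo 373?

(2/373) = −1, so 2 is the smallest positive non-residue mod 373.

2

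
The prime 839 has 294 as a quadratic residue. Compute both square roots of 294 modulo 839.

Since 839 ≡ 3 (mod 4), a square root of 294 is 294^((839+1)/4) = 294^210 mod 839.
Repeated squaring: 294^2≡19, 294^4≡361, 294^8≡276, 294^16≡666, 294^32≡564, 294^64≡115, 294^128≡640 (mod 839).
294^210 = 294^(128+64+16+2) ≡ 772 (mod 839).
Check: 772² = 595984 ≡ 294 (mod 839). The two roots are 67 and 772.

67, 772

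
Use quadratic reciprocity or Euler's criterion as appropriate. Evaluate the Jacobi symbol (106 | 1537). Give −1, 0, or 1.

Pull out 2: since 1537 ≡ 1 (mod 8), (2/1537) = +1.
Reciprocity: 53 ≡ 1 and 1537 ≡ 1 (mod 4), so (53/1537) = +(1537/53).
Reduce top mod 53: now compute (0/53).
Top reduces to 0: gcd > 1, so the symbol is 0.

0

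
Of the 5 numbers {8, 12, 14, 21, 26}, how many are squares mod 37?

(8/37) = -1 → non-residue.
(12/37) = +1 → QR.
(14/37) = -1 → non-residue.
(21/37) = +1 → QR.
(26/37) = +1 → QR.
Total quadratic residues among the 5: 3.

3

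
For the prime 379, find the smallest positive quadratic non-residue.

(2/379) = −1, so 2 is the smallest positive non-residue mod 379.

2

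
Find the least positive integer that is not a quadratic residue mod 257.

(2/257) = +1, so 2 is a residue.
(3/257) = −1, so 3 is the smallest positive non-residue mod 257.

3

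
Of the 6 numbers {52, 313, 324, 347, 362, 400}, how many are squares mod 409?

3

(52/409) = -1 → non-residue.
(313/409) = +1 → QR.
(324/409) = +1 → QR.
(347/409) = -1 → non-residue.
(362/409) = -1 → non-residue.
(400/409) = +1 → QR.
Total quadratic residues among the 6: 3.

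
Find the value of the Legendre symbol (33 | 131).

Reciprocity: 33 ≡ 1 and 131 ≡ 3 (mod 4), so (33/131) = +(131/33).
Reduce top mod 33: now compute (32/33).
Pull out 2^5: since 33 ≡ 1 (mod 8), (2/33) = +1, so (2/33)^5 = +1.
Reached (1/33) = 1. Collecting the sign flips along the way, the symbol is +1.

1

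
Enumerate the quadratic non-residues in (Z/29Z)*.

2 3 8 10 11 12 14 15 17 18 19 21 26 27

Square k = 1,…,14 (k and 29−k give the same square):
1²=1, 2²=4, 3²=9, 4²=16, 5²=25, 6²≡7, 7²≡20, 8²≡6, 9²≡23, 10²≡13, 11²≡5, 12²≡28, 13²≡24, 14²≡22 (mod 29).
The residues are {1, 4, 5, 6, 7, 9, 13, 16, 20, 22, 23, 24, 25, 28}; the non-residues are the remaining 14 nonzero classes.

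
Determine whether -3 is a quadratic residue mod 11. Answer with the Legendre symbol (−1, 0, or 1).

-1

Euler's criterion: (-3/11) ≡ 8^5 (mod 11).
8^2 ≡ 9 (mod 11)
8^4 ≡ 4 (mod 11)
8^5 = 8^(4+1) ≡ 10 (mod 11).
Result is 10 ≡ −1, so (-3/11) = −1.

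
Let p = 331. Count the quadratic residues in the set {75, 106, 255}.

(75/331) = -1 → non-residue.
(106/331) = -1 → non-residue.
(255/331) = -1 → non-residue.
Total quadratic residues among the 3: 0.

0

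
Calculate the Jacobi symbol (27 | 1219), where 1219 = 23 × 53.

Reciprocity: 27 ≡ 3 and 1219 ≡ 3 (mod 4), so (27/1219) = −(1219/27).
Reduce top mod 27: now compute (4/27).
Pull out 2^2: since 27 ≡ 3 (mod 8), (2/27) = -1, so (2/27)^2 = +1.
Reached (1/27) = 1. Collecting the sign flips along the way, the symbol is -1.

-1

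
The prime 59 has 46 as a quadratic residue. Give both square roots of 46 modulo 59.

20, 39

Since 59 ≡ 3 (mod 4), a square root of 46 is 46^((59+1)/4) = 46^15 mod 59.
Repeated squaring: 46^2≡51, 46^4≡5, 46^8≡25 (mod 59).
46^15 = 46^(8+4+2+1) ≡ 20 (mod 59).
Check: 20² = 400 ≡ 46 (mod 59). The two roots are 20 and 39.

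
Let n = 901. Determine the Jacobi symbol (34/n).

0

Pull out 2: since 901 ≡ 5 (mod 8), (2/901) = -1.
Reciprocity: 17 ≡ 1 and 901 ≡ 1 (mod 4), so (17/901) = +(901/17).
Reduce top mod 17: now compute (0/17).
Top reduces to 0: gcd > 1, so the symbol is 0.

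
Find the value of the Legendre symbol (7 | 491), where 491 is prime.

Reciprocity: 7 ≡ 3 and 491 ≡ 3 (mod 4), so (7/491) = −(491/7).
Reduce top mod 7: now compute (1/7).
Reached (1/7) = 1. Collecting the sign flips along the way, the symbol is -1.

-1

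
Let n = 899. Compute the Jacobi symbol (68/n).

Pull out 2^2: since 899 ≡ 3 (mod 8), (2/899) = -1, so (2/899)^2 = +1.
Reciprocity: 17 ≡ 1 and 899 ≡ 3 (mod 4), so (17/899) = +(899/17).
Reduce top mod 17: now compute (15/17).
Reciprocity: 15 ≡ 3 and 17 ≡ 1 (mod 4), so (15/17) = +(17/15).
Reduce top mod 15: now compute (2/15).
Pull out 2: since 15 ≡ 7 (mod 8), (2/15) = +1.
Reached (1/15) = 1. Collecting the sign flips along the way, the symbol is +1.

1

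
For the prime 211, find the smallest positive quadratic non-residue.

(2/211) = −1, so 2 is the smallest positive non-residue mod 211.

2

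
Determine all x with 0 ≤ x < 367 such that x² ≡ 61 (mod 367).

58, 309

Since 367 ≡ 3 (mod 4), a square root of 61 is 61^((367+1)/4) = 61^92 mod 367.
Repeated squaring: 61^2≡51, 61^4≡32, 61^8≡290, 61^16≡57, 61^32≡313, 61^64≡347 (mod 367).
61^92 = 61^(64+16+8+4) ≡ 309 (mod 367).
Check: 309² = 95481 ≡ 61 (mod 367). The two roots are 58 and 309.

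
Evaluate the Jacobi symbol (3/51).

Reciprocity: 3 ≡ 3 and 51 ≡ 3 (mod 4), so (3/51) = −(51/3).
Reduce top mod 3: now compute (0/3).
Top reduces to 0: gcd > 1, so the symbol is 0.

0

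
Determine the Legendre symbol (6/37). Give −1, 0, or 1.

Euler's criterion: (6/37) ≡ 6^18 (mod 37).
6^2 ≡ 36 (mod 37)
6^4 ≡ 1 (mod 37)
6^8 ≡ 1 (mod 37)
6^16 ≡ 1 (mod 37)
6^18 = 6^(16+2) ≡ 36 (mod 37).
Result is 36 ≡ −1, so (6/37) = −1.

-1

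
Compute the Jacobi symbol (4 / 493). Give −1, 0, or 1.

Pull out 2^2: since 493 ≡ 5 (mod 8), (2/493) = -1, so (2/493)^2 = +1.
Reached (1/493) = 1. Collecting the sign flips along the way, the symbol is +1.

1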